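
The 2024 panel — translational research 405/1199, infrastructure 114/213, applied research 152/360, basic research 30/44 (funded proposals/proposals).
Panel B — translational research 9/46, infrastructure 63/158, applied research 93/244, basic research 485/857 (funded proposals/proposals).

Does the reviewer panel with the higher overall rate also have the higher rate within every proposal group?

Translational research: the 2024 panel 405/1199 = 33.8%, Panel B 9/46 = 19.6% → the 2024 panel
Infrastructure: the 2024 panel 114/213 = 53.5%, Panel B 63/158 = 39.9% → the 2024 panel
Applied research: the 2024 panel 152/360 = 42.2%, Panel B 93/244 = 38.1% → the 2024 panel
Basic research: the 2024 panel 30/44 = 68.2%, Panel B 485/857 = 56.6% → the 2024 panel
Overall: the 2024 panel 701/1816 = 38.6%, Panel B 650/1305 = 49.8% → Panel B
The 2024 panel wins each proposal group but Panel B wins overall — the comparison reverses. The 2024 panel's proposals skew toward translational research, which has a lower base rate.

No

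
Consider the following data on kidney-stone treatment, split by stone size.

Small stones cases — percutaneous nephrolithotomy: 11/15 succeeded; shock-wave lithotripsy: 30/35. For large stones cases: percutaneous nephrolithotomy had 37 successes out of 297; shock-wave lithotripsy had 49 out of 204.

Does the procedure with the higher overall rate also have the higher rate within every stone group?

Small stones: percutaneous nephrolithotomy 11/15 = 73.3%, shock-wave lithotripsy 30/35 = 85.7% → shock-wave lithotripsy
Large stones: percutaneous nephrolithotomy 37/297 = 12.5%, shock-wave lithotripsy 49/204 = 24.0% → shock-wave lithotripsy
Overall: percutaneous nephrolithotomy 48/312 = 15.4%, shock-wave lithotripsy 79/239 = 33.1% → shock-wave lithotripsy
Shock-wave lithotripsy wins overall and in every stone group — no reversal.

Yes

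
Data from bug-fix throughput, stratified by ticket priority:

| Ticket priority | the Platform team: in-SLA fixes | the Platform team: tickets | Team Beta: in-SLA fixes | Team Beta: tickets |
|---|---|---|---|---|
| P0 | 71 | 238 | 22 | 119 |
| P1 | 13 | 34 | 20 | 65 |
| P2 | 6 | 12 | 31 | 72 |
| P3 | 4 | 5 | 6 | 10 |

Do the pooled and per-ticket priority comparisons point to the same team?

Yes

P0: the Platform team 71/238 = 29.8%, Team Beta 22/119 = 18.5% → the Platform team
P1: the Platform team 13/34 = 38.2%, Team Beta 20/65 = 30.8% → the Platform team
P2: the Platform team 6/12 = 50.0%, Team Beta 31/72 = 43.1% → the Platform team
P3: the Platform team 4/5 = 80.0%, Team Beta 6/10 = 60.0% → the Platform team
Overall: the Platform team 94/289 = 32.5%, Team Beta 79/266 = 29.7% → the Platform team
The Platform team wins overall and in every ticket group — no reversal.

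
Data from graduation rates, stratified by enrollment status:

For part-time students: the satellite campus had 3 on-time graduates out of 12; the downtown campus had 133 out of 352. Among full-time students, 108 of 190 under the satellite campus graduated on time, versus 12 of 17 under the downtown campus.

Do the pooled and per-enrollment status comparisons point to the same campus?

No

Part-time: the satellite campus 3/12 = 25.0%, the downtown campus 133/352 = 37.8% → the downtown campus
Full-time: the satellite campus 108/190 = 56.8%, the downtown campus 12/17 = 70.6% → the downtown campus
Overall: the satellite campus 111/202 = 55.0%, the downtown campus 145/369 = 39.3% → the satellite campus
The downtown campus wins each enrollment group but the satellite campus wins overall — the comparison reverses. The downtown campus's students skew toward part-time, which has a lower base rate.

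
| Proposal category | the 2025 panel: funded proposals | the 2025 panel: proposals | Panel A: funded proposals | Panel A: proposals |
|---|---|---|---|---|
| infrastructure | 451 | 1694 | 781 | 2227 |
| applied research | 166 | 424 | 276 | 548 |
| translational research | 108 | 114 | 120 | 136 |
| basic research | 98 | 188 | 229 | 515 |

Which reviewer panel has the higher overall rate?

Infrastructure: the 2025 panel 451/1694 = 26.6%, Panel A 781/2227 = 35.1% → Panel A
Applied research: the 2025 panel 166/424 = 39.2%, Panel A 276/548 = 50.4% → Panel A
Translational research: the 2025 panel 108/114 = 94.7%, Panel A 120/136 = 88.2% → the 2025 panel
Basic research: the 2025 panel 98/188 = 52.1%, Panel A 229/515 = 44.5% → the 2025 panel
Overall: the 2025 panel 823/2420 = 34.0%, Panel A 1406/3426 = 41.0% → Panel A
(Neither sweeps every proposal group, but Panel A has the higher pooled rate.)

Panel A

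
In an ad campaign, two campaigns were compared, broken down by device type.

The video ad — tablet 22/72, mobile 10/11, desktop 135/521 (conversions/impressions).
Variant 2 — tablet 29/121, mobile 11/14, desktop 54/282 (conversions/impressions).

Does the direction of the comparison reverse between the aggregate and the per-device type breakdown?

Tablet: the video ad 22/72 = 30.6%, Variant 2 29/121 = 24.0% → the video ad
Mobile: the video ad 10/11 = 90.9%, Variant 2 11/14 = 78.6% → the video ad
Desktop: the video ad 135/521 = 25.9%, Variant 2 54/282 = 19.1% → the video ad
Overall: the video ad 167/604 = 27.6%, Variant 2 94/417 = 22.5% → the video ad
The video ad wins overall and in every device group — no reversal.

No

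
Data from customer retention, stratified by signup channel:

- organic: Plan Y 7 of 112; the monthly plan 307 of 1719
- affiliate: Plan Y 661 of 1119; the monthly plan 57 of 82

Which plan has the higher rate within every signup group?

Organic: Plan Y 7/112 = 6.2%, the monthly plan 307/1719 = 17.9% → the monthly plan
Affiliate: Plan Y 661/1119 = 59.1%, the monthly plan 57/82 = 69.5% → the monthly plan
The monthly plan has the higher rate in both groups.

the monthly plan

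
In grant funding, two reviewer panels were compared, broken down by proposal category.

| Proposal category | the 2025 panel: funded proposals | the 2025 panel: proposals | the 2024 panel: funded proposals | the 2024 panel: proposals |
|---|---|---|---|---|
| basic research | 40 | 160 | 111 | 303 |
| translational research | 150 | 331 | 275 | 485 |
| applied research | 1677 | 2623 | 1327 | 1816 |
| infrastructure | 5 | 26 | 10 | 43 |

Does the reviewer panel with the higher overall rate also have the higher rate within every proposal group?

Basic research: the 2025 panel 40/160 = 25.0%, the 2024 panel 111/303 = 36.6% → the 2024 panel
Translational research: the 2025 panel 150/331 = 45.3%, the 2024 panel 275/485 = 56.7% → the 2024 panel
Applied research: the 2025 panel 1677/2623 = 63.9%, the 2024 panel 1327/1816 = 73.1% → the 2024 panel
Infrastructure: the 2025 panel 5/26 = 19.2%, the 2024 panel 10/43 = 23.3% → the 2024 panel
Overall: the 2025 panel 1872/3140 = 59.6%, the 2024 panel 1723/2647 = 65.1% → the 2024 panel
The 2024 panel wins overall and in every proposal group — no reversal.

Yes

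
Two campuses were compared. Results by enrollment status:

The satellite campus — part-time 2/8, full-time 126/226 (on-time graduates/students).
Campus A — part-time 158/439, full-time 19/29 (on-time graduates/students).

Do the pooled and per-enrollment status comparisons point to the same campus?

Part-time: the satellite campus 2/8 = 25.0%, Campus A 158/439 = 36.0% → Campus A
Full-time: the satellite campus 126/226 = 55.8%, Campus A 19/29 = 65.5% → Campus A
Overall: the satellite campus 128/234 = 54.7%, Campus A 177/468 = 37.8% → the satellite campus
Campus A wins each enrollment group but the satellite campus wins overall — the comparison reverses. Campus A's students skew toward part-time, which has a lower base rate.

No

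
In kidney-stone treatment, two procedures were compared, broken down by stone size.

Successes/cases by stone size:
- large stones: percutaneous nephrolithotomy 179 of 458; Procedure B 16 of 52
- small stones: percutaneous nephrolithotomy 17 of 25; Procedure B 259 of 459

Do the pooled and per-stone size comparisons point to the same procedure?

Large stones: percutaneous nephrolithotomy 179/458 = 39.1%, Procedure B 16/52 = 30.8% → percutaneous nephrolithotomy
Small stones: percutaneous nephrolithotomy 17/25 = 68.0%, Procedure B 259/459 = 56.4% → percutaneous nephrolithotomy
Overall: percutaneous nephrolithotomy 196/483 = 40.6%, Procedure B 275/511 = 53.8% → Procedure B
Percutaneous nephrolithotomy wins each stone group but Procedure B wins overall — the comparison reverses. Percutaneous nephrolithotomy's cases skew toward large stones, which has a lower base rate.

No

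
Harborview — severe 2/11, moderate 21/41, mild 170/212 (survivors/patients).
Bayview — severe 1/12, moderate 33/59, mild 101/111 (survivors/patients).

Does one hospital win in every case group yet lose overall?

Severe: Harborview 2/11 = 18.2%, Bayview 1/12 = 8.3% → Harborview
Moderate: Harborview 21/41 = 51.2%, Bayview 33/59 = 55.9% → Bayview
Mild: Harborview 170/212 = 80.2%, Bayview 101/111 = 91.0% → Bayview
Overall: Harborview 193/264 = 73.1%, Bayview 135/182 = 74.2% → Bayview
Neither sweeps: Harborview wins 1 of 3 groups, Bayview wins 2. Bayview wins overall but not every group — no Simpson reversal.

No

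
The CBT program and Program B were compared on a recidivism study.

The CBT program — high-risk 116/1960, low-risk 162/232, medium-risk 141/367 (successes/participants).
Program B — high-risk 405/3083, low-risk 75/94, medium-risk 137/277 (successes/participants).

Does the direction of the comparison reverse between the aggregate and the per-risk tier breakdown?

High-risk: the CBT program 116/1960 = 5.9%, Program B 405/3083 = 13.1% → Program B
Low-risk: the CBT program 162/232 = 69.8%, Program B 75/94 = 79.8% → Program B
Medium-risk: the CBT program 141/367 = 38.4%, Program B 137/277 = 49.5% → Program B
Overall: the CBT program 419/2559 = 16.4%, Program B 617/3454 = 17.9% → Program B
Program B wins overall and in every risk group — no reversal.

No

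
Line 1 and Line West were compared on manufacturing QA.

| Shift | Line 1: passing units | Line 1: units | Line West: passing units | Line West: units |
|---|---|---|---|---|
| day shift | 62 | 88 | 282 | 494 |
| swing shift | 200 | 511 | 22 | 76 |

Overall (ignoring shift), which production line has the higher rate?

Day shift: Line 1 62/88 = 70.5%, Line West 282/494 = 57.1% → Line 1
Swing shift: Line 1 200/511 = 39.1%, Line West 22/76 = 28.9% → Line 1
Overall: Line 1 262/599 = 43.7%, Line West 304/570 = 53.3% → Line West
(Line 1 wins every shift group but Line West wins overall — Line 1's units skew toward the low-rate swing shift group.)

Line West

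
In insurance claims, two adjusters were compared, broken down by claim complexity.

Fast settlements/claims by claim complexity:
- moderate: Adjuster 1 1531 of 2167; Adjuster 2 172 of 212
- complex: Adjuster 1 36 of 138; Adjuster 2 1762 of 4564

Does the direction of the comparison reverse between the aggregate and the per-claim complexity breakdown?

Yes

Moderate: Adjuster 1 1531/2167 = 70.7%, Adjuster 2 172/212 = 81.1% → Adjuster 2
Complex: Adjuster 1 36/138 = 26.1%, Adjuster 2 1762/4564 = 38.6% → Adjuster 2
Overall: Adjuster 1 1567/2305 = 68.0%, Adjuster 2 1934/4776 = 40.5% → Adjuster 1
Adjuster 2 wins each claim group but Adjuster 1 wins overall — the comparison reverses. Adjuster 2's claims skew toward complex, which has a lower base rate.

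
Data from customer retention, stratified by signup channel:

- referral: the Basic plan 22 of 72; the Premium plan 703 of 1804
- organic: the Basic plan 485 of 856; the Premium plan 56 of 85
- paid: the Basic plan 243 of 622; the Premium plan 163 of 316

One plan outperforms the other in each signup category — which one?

the Premium plan

Referral: the Basic plan 22/72 = 30.6%, the Premium plan 703/1804 = 39.0% → the Premium plan
Organic: the Basic plan 485/856 = 56.7%, the Premium plan 56/85 = 65.9% → the Premium plan
Paid: the Basic plan 243/622 = 39.1%, the Premium plan 163/316 = 51.6% → the Premium plan
The Premium plan has the higher rate in all 3 groups.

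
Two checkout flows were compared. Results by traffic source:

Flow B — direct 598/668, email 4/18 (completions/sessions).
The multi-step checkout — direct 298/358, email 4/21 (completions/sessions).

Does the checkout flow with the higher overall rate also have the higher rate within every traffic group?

Yes

Direct: Flow B 598/668 = 89.5%, the multi-step checkout 298/358 = 83.2% → Flow B
Email: Flow B 4/18 = 22.2%, the multi-step checkout 4/21 = 19.0% → Flow B
Overall: Flow B 602/686 = 87.8%, the multi-step checkout 302/379 = 79.7% → Flow B
Flow B wins overall and in every traffic group — no reversal.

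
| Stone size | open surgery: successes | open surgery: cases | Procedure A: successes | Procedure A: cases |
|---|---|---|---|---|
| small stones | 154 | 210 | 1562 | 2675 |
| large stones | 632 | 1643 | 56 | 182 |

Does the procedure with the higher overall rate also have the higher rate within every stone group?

Small stones: open surgery 154/210 = 73.3%, Procedure A 1562/2675 = 58.4% → open surgery
Large stones: open surgery 632/1643 = 38.5%, Procedure A 56/182 = 30.8% → open surgery
Overall: open surgery 786/1853 = 42.4%, Procedure A 1618/2857 = 56.6% → Procedure A
Open surgery wins each stone group but Procedure A wins overall — the comparison reverses. Open surgery's cases skew toward large stones, which has a lower base rate.

No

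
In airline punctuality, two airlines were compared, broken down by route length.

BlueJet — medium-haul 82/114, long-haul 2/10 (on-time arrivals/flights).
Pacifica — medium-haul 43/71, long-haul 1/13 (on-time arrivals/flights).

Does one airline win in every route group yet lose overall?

Medium-haul: BlueJet 82/114 = 71.9%, Pacifica 43/71 = 60.6% → BlueJet
Long-haul: BlueJet 2/10 = 20.0%, Pacifica 1/13 = 7.7% → BlueJet
Overall: BlueJet 84/124 = 67.7%, Pacifica 44/84 = 52.4% → BlueJet
BlueJet wins overall and in every route group — no reversal.

No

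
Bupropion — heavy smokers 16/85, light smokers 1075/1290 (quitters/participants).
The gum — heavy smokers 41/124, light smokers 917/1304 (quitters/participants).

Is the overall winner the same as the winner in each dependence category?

Heavy smokers: bupropion 16/85 = 18.8%, the gum 41/124 = 33.1% → the gum
Light smokers: bupropion 1075/1290 = 83.3%, the gum 917/1304 = 70.3% → bupropion
Overall: bupropion 1091/1375 = 79.3%, the gum 958/1428 = 67.1% → bupropion
Neither sweeps: bupropion wins 1 of 2 groups, the gum wins 1. Bupropion wins overall but not every group — no Simpson reversal.

No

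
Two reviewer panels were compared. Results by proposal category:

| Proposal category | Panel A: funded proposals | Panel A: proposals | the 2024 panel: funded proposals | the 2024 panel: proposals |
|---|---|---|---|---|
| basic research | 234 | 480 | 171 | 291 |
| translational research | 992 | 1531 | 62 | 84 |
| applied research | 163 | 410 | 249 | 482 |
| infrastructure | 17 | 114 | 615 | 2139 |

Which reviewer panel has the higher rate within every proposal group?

the 2024 panel

Basic research: Panel A 234/480 = 48.8%, the 2024 panel 171/291 = 58.8% → the 2024 panel
Translational research: Panel A 992/1531 = 64.8%, the 2024 panel 62/84 = 73.8% → the 2024 panel
Applied research: Panel A 163/410 = 39.8%, the 2024 panel 249/482 = 51.7% → the 2024 panel
Infrastructure: Panel A 17/114 = 14.9%, the 2024 panel 615/2139 = 28.8% → the 2024 panel
The 2024 panel has the higher rate in all 4 groups.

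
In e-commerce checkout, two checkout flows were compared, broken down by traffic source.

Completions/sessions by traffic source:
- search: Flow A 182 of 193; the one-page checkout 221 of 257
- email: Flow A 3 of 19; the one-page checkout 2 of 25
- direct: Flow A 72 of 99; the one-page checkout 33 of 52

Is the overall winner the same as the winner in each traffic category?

Search: Flow A 182/193 = 94.3%, the one-page checkout 221/257 = 86.0% → Flow A
Email: Flow A 3/19 = 15.8%, the one-page checkout 2/25 = 8.0% → Flow A
Direct: Flow A 72/99 = 72.7%, the one-page checkout 33/52 = 63.5% → Flow A
Overall: Flow A 257/311 = 82.6%, the one-page checkout 256/334 = 76.6% → Flow A
Flow A wins overall and in every traffic group — no reversal.

Yes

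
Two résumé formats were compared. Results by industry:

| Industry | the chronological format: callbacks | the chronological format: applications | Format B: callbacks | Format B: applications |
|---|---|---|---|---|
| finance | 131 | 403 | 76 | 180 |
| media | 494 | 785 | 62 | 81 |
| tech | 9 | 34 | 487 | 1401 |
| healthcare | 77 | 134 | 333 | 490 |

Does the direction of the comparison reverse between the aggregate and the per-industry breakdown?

Finance: the chronological format 131/403 = 32.5%, Format B 76/180 = 42.2% → Format B
Media: the chronological format 494/785 = 62.9%, Format B 62/81 = 76.5% → Format B
Tech: the chronological format 9/34 = 26.5%, Format B 487/1401 = 34.8% → Format B
Healthcare: the chronological format 77/134 = 57.5%, Format B 333/490 = 68.0% → Format B
Overall: the chronological format 711/1356 = 52.4%, Format B 958/2152 = 44.5% → the chronological format
Format B wins each industry group but the chronological format wins overall — the comparison reverses. Format B's applications skew toward tech, which has a lower base rate.

Yes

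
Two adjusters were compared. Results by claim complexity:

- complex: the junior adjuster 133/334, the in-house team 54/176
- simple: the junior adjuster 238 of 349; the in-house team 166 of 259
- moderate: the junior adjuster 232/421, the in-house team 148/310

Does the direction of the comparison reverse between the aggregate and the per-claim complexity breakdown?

Complex: the junior adjuster 133/334 = 39.8%, the in-house team 54/176 = 30.7% → the junior adjuster
Simple: the junior adjuster 238/349 = 68.2%, the in-house team 166/259 = 64.1% → the junior adjuster
Moderate: the junior adjuster 232/421 = 55.1%, the in-house team 148/310 = 47.7% → the junior adjuster
Overall: the junior adjuster 603/1104 = 54.6%, the in-house team 368/745 = 49.4% → the junior adjuster
The junior adjuster wins overall and in every claim group — no reversal.

No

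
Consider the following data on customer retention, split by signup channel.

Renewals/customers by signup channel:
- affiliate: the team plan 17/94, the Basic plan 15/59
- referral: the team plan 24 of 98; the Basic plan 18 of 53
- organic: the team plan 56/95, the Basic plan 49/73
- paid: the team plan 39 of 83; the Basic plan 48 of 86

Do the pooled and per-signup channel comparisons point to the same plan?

Yes

Affiliate: the team plan 17/94 = 18.1%, the Basic plan 15/59 = 25.4% → the Basic plan
Referral: the team plan 24/98 = 24.5%, the Basic plan 18/53 = 34.0% → the Basic plan
Organic: the team plan 56/95 = 58.9%, the Basic plan 49/73 = 67.1% → the Basic plan
Paid: the team plan 39/83 = 47.0%, the Basic plan 48/86 = 55.8% → the Basic plan
Overall: the team plan 136/370 = 36.8%, the Basic plan 130/271 = 48.0% → the Basic plan
The Basic plan wins overall and in every signup group — no reversal.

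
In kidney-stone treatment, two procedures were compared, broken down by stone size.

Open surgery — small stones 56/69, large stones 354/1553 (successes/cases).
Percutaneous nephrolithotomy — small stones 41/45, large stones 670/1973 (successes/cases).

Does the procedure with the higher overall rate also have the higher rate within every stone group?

Yes

Small stones: open surgery 56/69 = 81.2%, percutaneous nephrolithotomy 41/45 = 91.1% → percutaneous nephrolithotomy
Large stones: open surgery 354/1553 = 22.8%, percutaneous nephrolithotomy 670/1973 = 34.0% → percutaneous nephrolithotomy
Overall: open surgery 410/1622 = 25.3%, percutaneous nephrolithotomy 711/2018 = 35.2% → percutaneous nephrolithotomy
Percutaneous nephrolithotomy wins overall and in every stone group — no reversal.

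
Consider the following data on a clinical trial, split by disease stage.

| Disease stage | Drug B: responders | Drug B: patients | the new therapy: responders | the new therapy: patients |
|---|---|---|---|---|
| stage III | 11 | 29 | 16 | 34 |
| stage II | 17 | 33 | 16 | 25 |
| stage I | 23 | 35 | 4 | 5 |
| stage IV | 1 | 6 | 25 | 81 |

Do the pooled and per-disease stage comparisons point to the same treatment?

Stage III: Drug B 11/29 = 37.9%, the new therapy 16/34 = 47.1% → the new therapy
Stage II: Drug B 17/33 = 51.5%, the new therapy 16/25 = 64.0% → the new therapy
Stage I: Drug B 23/35 = 65.7%, the new therapy 4/5 = 80.0% → the new therapy
Stage IV: Drug B 1/6 = 16.7%, the new therapy 25/81 = 30.9% → the new therapy
Overall: Drug B 52/103 = 50.5%, the new therapy 61/145 = 42.1% → Drug B
The new therapy wins each disease group but Drug B wins overall — the comparison reverses. The new therapy's patients skew toward stage IV, which has a lower base rate.

No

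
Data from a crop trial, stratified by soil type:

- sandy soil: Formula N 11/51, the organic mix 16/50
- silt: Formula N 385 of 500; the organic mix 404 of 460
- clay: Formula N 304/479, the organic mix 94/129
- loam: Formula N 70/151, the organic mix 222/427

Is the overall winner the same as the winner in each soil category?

Sandy soil: Formula N 11/51 = 21.6%, the organic mix 16/50 = 32.0% → the organic mix
Silt: Formula N 385/500 = 77.0%, the organic mix 404/460 = 87.8% → the organic mix
Clay: Formula N 304/479 = 63.5%, the organic mix 94/129 = 72.9% → the organic mix
Loam: Formula N 70/151 = 46.4%, the organic mix 222/427 = 52.0% → the organic mix
Overall: Formula N 770/1181 = 65.2%, the organic mix 736/1066 = 69.0% → the organic mix
The organic mix wins overall and in every soil group — no reversal.

Yes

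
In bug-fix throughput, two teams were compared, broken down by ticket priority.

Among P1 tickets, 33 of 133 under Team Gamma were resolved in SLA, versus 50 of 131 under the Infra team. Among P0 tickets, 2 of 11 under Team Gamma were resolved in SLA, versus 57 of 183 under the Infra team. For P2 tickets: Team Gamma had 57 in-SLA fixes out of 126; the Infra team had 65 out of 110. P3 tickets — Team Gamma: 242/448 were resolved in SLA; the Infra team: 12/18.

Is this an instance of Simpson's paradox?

Yes

P1: Team Gamma 33/133 = 24.8%, the Infra team 50/131 = 38.2% → the Infra team
P0: Team Gamma 2/11 = 18.2%, the Infra team 57/183 = 31.1% → the Infra team
P2: Team Gamma 57/126 = 45.2%, the Infra team 65/110 = 59.1% → the Infra team
P3: Team Gamma 242/448 = 54.0%, the Infra team 12/18 = 66.7% → the Infra team
Overall: Team Gamma 334/718 = 46.5%, the Infra team 184/442 = 41.6% → Team Gamma
The Infra team wins each ticket group but Team Gamma wins overall — the comparison reverses. The Infra team's tickets skew toward P0, which has a lower base rate.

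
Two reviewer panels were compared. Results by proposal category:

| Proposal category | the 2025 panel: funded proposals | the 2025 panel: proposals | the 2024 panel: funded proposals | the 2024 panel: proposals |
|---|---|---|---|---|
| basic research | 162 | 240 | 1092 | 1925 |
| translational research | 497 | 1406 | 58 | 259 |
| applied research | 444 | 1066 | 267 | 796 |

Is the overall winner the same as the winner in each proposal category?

Basic research: the 2025 panel 162/240 = 67.5%, the 2024 panel 1092/1925 = 56.7% → the 2025 panel
Translational research: the 2025 panel 497/1406 = 35.3%, the 2024 panel 58/259 = 22.4% → the 2025 panel
Applied research: the 2025 panel 444/1066 = 41.7%, the 2024 panel 267/796 = 33.5% → the 2025 panel
Overall: the 2025 panel 1103/2712 = 40.7%, the 2024 panel 1417/2980 = 47.6% → the 2024 panel
The 2025 panel wins each proposal group but the 2024 panel wins overall — the comparison reverses. The 2025 panel's proposals skew toward translational research, which has a lower base rate.

No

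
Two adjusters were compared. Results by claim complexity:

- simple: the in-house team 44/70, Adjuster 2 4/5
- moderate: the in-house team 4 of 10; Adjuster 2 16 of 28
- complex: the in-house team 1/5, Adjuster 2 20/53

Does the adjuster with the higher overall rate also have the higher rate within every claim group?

No

Simple: the in-house team 44/70 = 62.9%, Adjuster 2 4/5 = 80.0% → Adjuster 2
Moderate: the in-house team 4/10 = 40.0%, Adjuster 2 16/28 = 57.1% → Adjuster 2
Complex: the in-house team 1/5 = 20.0%, Adjuster 2 20/53 = 37.7% → Adjuster 2
Overall: the in-house team 49/85 = 57.6%, Adjuster 2 40/86 = 46.5% → the in-house team
Adjuster 2 wins each claim group but the in-house team wins overall — the comparison reverses. Adjuster 2's claims skew toward complex, which has a lower base rate.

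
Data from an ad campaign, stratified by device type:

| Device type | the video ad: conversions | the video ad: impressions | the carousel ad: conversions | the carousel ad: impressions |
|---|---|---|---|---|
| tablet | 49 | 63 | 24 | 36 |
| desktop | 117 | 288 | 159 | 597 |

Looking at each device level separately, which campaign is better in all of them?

Tablet: the video ad 49/63 = 77.8%, the carousel ad 24/36 = 66.7% → the video ad
Desktop: the video ad 117/288 = 40.6%, the carousel ad 159/597 = 26.6% → the video ad
The video ad has the higher rate in both groups.

the video ad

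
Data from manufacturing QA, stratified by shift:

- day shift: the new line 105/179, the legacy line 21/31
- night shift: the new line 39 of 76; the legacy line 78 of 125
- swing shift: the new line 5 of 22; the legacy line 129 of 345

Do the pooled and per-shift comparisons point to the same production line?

Day shift: the new line 105/179 = 58.7%, the legacy line 21/31 = 67.7% → the legacy line
Night shift: the new line 39/76 = 51.3%, the legacy line 78/125 = 62.4% → the legacy line
Swing shift: the new line 5/22 = 22.7%, the legacy line 129/345 = 37.4% → the legacy line
Overall: the new line 149/277 = 53.8%, the legacy line 228/501 = 45.5% → the new line
The legacy line wins each shift group but the new line wins overall — the comparison reverses. The legacy line's units skew toward swing shift, which has a lower base rate.

No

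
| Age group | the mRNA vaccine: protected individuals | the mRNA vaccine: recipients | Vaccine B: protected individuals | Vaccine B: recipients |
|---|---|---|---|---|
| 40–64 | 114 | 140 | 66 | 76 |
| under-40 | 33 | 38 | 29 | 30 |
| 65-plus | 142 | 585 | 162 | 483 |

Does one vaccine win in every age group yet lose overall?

No

40–64: the mRNA vaccine 114/140 = 81.4%, Vaccine B 66/76 = 86.8% → Vaccine B
Under-40: the mRNA vaccine 33/38 = 86.8%, Vaccine B 29/30 = 96.7% → Vaccine B
65-plus: the mRNA vaccine 142/585 = 24.3%, Vaccine B 162/483 = 33.5% → Vaccine B
Overall: the mRNA vaccine 289/763 = 37.9%, Vaccine B 257/589 = 43.6% → Vaccine B
Vaccine B wins overall and in every age group — no reversal.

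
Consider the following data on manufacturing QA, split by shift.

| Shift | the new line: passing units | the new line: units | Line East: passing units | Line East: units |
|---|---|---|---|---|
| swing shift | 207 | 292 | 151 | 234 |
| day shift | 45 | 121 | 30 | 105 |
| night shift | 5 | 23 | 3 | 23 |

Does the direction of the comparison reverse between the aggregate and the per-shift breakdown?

Swing shift: the new line 207/292 = 70.9%, Line East 151/234 = 64.5% → the new line
Day shift: the new line 45/121 = 37.2%, Line East 30/105 = 28.6% → the new line
Night shift: the new line 5/23 = 21.7%, Line East 3/23 = 13.0% → the new line
Overall: the new line 257/436 = 58.9%, Line East 184/362 = 50.8% → the new line
The new line wins overall and in every shift group — no reversal.

No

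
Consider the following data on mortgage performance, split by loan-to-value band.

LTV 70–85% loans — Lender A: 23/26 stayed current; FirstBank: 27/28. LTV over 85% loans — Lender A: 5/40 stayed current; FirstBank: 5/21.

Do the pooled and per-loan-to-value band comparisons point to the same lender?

Yes

LTV 70–85%: Lender A 23/26 = 88.5%, FirstBank 27/28 = 96.4% → FirstBank
LTV over 85%: Lender A 5/40 = 12.5%, FirstBank 5/21 = 23.8% → FirstBank
Overall: Lender A 28/66 = 42.4%, FirstBank 32/49 = 65.3% → FirstBank
FirstBank wins overall and in every loan-to-value group — no reversal.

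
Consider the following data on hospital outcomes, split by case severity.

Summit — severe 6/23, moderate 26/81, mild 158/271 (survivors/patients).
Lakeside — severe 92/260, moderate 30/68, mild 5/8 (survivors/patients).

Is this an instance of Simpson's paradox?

Yes

Severe: Summit 6/23 = 26.1%, Lakeside 92/260 = 35.4% → Lakeside
Moderate: Summit 26/81 = 32.1%, Lakeside 30/68 = 44.1% → Lakeside
Mild: Summit 158/271 = 58.3%, Lakeside 5/8 = 62.5% → Lakeside
Overall: Summit 190/375 = 50.7%, Lakeside 127/336 = 37.8% → Summit
Lakeside wins each case group but Summit wins overall — the comparison reverses. Lakeside's patients skew toward severe, which has a lower base rate.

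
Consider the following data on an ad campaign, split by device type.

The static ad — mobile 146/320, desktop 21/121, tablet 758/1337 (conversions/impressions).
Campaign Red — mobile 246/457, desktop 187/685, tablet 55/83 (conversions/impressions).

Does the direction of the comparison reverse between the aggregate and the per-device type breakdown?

Yes

Mobile: the static ad 146/320 = 45.6%, Campaign Red 246/457 = 53.8% → Campaign Red
Desktop: the static ad 21/121 = 17.4%, Campaign Red 187/685 = 27.3% → Campaign Red
Tablet: the static ad 758/1337 = 56.7%, Campaign Red 55/83 = 66.3% → Campaign Red
Overall: the static ad 925/1778 = 52.0%, Campaign Red 488/1225 = 39.8% → the static ad
Campaign Red wins each device group but the static ad wins overall — the comparison reverses. Campaign Red's impressions skew toward desktop, which has a lower base rate.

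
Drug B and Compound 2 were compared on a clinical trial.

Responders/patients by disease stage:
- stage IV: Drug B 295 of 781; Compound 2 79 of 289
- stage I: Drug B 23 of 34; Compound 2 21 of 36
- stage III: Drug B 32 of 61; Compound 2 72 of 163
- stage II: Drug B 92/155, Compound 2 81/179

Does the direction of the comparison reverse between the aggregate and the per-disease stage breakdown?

Stage IV: Drug B 295/781 = 37.8%, Compound 2 79/289 = 27.3% → Drug B
Stage I: Drug B 23/34 = 67.6%, Compound 2 21/36 = 58.3% → Drug B
Stage III: Drug B 32/61 = 52.5%, Compound 2 72/163 = 44.2% → Drug B
Stage II: Drug B 92/155 = 59.4%, Compound 2 81/179 = 45.3% → Drug B
Overall: Drug B 442/1031 = 42.9%, Compound 2 253/667 = 37.9% → Drug B
Drug B wins overall and in every disease group — no reversal.

No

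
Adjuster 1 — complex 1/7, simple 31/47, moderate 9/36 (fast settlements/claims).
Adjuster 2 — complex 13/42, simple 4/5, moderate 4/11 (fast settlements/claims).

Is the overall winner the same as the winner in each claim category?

No

Complex: Adjuster 1 1/7 = 14.3%, Adjuster 2 13/42 = 31.0% → Adjuster 2
Simple: Adjuster 1 31/47 = 66.0%, Adjuster 2 4/5 = 80.0% → Adjuster 2
Moderate: Adjuster 1 9/36 = 25.0%, Adjuster 2 4/11 = 36.4% → Adjuster 2
Overall: Adjuster 1 41/90 = 45.6%, Adjuster 2 21/58 = 36.2% → Adjuster 1
Adjuster 2 wins each claim group but Adjuster 1 wins overall — the comparison reverses. Adjuster 2's claims skew toward complex, which has a lower base rate.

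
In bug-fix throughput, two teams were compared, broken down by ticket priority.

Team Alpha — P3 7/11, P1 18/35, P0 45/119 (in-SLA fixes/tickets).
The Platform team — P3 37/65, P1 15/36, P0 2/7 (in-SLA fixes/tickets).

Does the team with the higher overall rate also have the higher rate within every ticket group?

P3: Team Alpha 7/11 = 63.6%, the Platform team 37/65 = 56.9% → Team Alpha
P1: Team Alpha 18/35 = 51.4%, the Platform team 15/36 = 41.7% → Team Alpha
P0: Team Alpha 45/119 = 37.8%, the Platform team 2/7 = 28.6% → Team Alpha
Overall: Team Alpha 70/165 = 42.4%, the Platform team 54/108 = 50.0% → the Platform team
Team Alpha wins each ticket group but the Platform team wins overall — the comparison reverses. Team Alpha's tickets skew toward P0, which has a lower base rate.

No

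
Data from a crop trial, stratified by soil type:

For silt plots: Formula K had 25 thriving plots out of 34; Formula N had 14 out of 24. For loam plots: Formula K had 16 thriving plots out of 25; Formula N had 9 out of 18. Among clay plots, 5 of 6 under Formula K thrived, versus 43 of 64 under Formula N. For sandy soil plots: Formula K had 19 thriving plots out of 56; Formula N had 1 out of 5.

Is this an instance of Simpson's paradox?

Yes

Silt: Formula K 25/34 = 73.5%, Formula N 14/24 = 58.3% → Formula K
Loam: Formula K 16/25 = 64.0%, Formula N 9/18 = 50.0% → Formula K
Clay: Formula K 5/6 = 83.3%, Formula N 43/64 = 67.2% → Formula K
Sandy soil: Formula K 19/56 = 33.9%, Formula N 1/5 = 20.0% → Formula K
Overall: Formula K 65/121 = 53.7%, Formula N 67/111 = 60.4% → Formula N
Formula K wins each soil group but Formula N wins overall — the comparison reverses. Formula K's plots skew toward sandy soil, which has a lower base rate.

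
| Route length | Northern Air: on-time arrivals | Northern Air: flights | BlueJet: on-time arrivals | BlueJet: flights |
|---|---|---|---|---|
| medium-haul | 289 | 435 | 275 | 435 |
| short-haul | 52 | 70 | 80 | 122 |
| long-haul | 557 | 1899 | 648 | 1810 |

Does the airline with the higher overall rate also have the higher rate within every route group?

Medium-haul: Northern Air 289/435 = 66.4%, BlueJet 275/435 = 63.2% → Northern Air
Short-haul: Northern Air 52/70 = 74.3%, BlueJet 80/122 = 65.6% → Northern Air
Long-haul: Northern Air 557/1899 = 29.3%, BlueJet 648/1810 = 35.8% → BlueJet
Overall: Northern Air 898/2404 = 37.4%, BlueJet 1003/2367 = 42.4% → BlueJet
Neither sweeps: Northern Air wins 2 of 3 groups, BlueJet wins 1. BlueJet wins overall but not every group — no Simpson reversal.

No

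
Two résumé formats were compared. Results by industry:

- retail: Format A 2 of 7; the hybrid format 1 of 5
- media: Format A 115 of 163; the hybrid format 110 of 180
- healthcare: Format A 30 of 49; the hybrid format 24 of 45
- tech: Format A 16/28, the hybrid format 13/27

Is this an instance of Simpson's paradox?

No

Retail: Format A 2/7 = 28.6%, the hybrid format 1/5 = 20.0% → Format A
Media: Format A 115/163 = 70.6%, the hybrid format 110/180 = 61.1% → Format A
Healthcare: Format A 30/49 = 61.2%, the hybrid format 24/45 = 53.3% → Format A
Tech: Format A 16/28 = 57.1%, the hybrid format 13/27 = 48.1% → Format A
Overall: Format A 163/247 = 66.0%, the hybrid format 148/257 = 57.6% → Format A
Format A wins overall and in every industry group — no reversal.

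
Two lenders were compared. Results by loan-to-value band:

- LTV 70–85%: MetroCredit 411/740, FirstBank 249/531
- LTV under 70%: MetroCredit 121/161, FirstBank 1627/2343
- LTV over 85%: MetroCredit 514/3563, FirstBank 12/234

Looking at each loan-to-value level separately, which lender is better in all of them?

LTV 70–85%: MetroCredit 411/740 = 55.5%, FirstBank 249/531 = 46.9% → MetroCredit
LTV under 70%: MetroCredit 121/161 = 75.2%, FirstBank 1627/2343 = 69.4% → MetroCredit
LTV over 85%: MetroCredit 514/3563 = 14.4%, FirstBank 12/234 = 5.1% → MetroCredit
MetroCredit has the higher rate in all 3 groups.

MetroCredit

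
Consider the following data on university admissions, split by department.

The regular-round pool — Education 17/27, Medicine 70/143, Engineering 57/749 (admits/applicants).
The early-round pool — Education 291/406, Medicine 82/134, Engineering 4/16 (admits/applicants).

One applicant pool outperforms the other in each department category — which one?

Education: the regular-round pool 17/27 = 63.0%, the early-round pool 291/406 = 71.7% → the early-round pool
Medicine: the regular-round pool 70/143 = 49.0%, the early-round pool 82/134 = 61.2% → the early-round pool
Engineering: the regular-round pool 57/749 = 7.6%, the early-round pool 4/16 = 25.0% → the early-round pool
The early-round pool has the higher rate in all 3 groups.

the early-round pool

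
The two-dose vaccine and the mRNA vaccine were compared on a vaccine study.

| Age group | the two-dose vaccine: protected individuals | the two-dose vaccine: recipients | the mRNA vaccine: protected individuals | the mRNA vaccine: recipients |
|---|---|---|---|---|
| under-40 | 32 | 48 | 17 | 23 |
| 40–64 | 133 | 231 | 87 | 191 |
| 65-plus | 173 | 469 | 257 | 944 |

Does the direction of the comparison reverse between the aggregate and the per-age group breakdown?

Under-40: the two-dose vaccine 32/48 = 66.7%, the mRNA vaccine 17/23 = 73.9% → the mRNA vaccine
40–64: the two-dose vaccine 133/231 = 57.6%, the mRNA vaccine 87/191 = 45.5% → the two-dose vaccine
65-plus: the two-dose vaccine 173/469 = 36.9%, the mRNA vaccine 257/944 = 27.2% → the two-dose vaccine
Overall: the two-dose vaccine 338/748 = 45.2%, the mRNA vaccine 361/1158 = 31.2% → the two-dose vaccine
Neither sweeps: the two-dose vaccine wins 2 of 3 groups, the mRNA vaccine wins 1. The two-dose vaccine wins overall but not every group — no Simpson reversal.

No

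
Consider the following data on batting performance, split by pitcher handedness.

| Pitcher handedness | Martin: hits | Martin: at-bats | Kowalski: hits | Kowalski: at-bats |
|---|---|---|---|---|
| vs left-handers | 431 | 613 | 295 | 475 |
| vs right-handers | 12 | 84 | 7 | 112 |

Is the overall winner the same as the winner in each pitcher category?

Yes

Vs left-handers: Martin 431/613 = 70.3%, Kowalski 295/475 = 62.1% → Martin
Vs right-handers: Martin 12/84 = 14.3%, Kowalski 7/112 = 6.2% → Martin
Overall: Martin 443/697 = 63.6%, Kowalski 302/587 = 51.4% → Martin
Martin wins overall and in every pitcher group — no reversal.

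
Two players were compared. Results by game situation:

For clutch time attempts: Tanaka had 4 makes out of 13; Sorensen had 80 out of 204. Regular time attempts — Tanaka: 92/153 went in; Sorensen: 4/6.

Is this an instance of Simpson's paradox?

Yes

Clutch time: Tanaka 4/13 = 30.8%, Sorensen 80/204 = 39.2% → Sorensen
Regular time: Tanaka 92/153 = 60.1%, Sorensen 4/6 = 66.7% → Sorensen
Overall: Tanaka 96/166 = 57.8%, Sorensen 84/210 = 40.0% → Tanaka
Sorensen wins each game group but Tanaka wins overall — the comparison reverses. Sorensen's attempts skew toward clutch time, which has a lower base rate.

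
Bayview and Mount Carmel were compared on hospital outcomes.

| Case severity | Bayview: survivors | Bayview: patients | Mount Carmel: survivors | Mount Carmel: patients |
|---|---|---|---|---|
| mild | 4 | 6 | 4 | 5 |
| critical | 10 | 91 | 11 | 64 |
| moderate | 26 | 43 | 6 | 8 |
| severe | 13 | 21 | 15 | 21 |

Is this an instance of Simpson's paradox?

Mild: Bayview 4/6 = 66.7%, Mount Carmel 4/5 = 80.0% → Mount Carmel
Critical: Bayview 10/91 = 11.0%, Mount Carmel 11/64 = 17.2% → Mount Carmel
Moderate: Bayview 26/43 = 60.5%, Mount Carmel 6/8 = 75.0% → Mount Carmel
Severe: Bayview 13/21 = 61.9%, Mount Carmel 15/21 = 71.4% → Mount Carmel
Overall: Bayview 53/161 = 32.9%, Mount Carmel 36/98 = 36.7% → Mount Carmel
Mount Carmel wins overall and in every case group — no reversal.

No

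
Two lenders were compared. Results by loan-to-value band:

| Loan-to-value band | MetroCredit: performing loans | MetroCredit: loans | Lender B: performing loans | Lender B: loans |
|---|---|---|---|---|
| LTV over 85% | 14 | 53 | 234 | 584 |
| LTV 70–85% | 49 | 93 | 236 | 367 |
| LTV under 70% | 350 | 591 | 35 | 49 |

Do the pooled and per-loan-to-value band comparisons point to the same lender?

LTV over 85%: MetroCredit 14/53 = 26.4%, Lender B 234/584 = 40.1% → Lender B
LTV 70–85%: MetroCredit 49/93 = 52.7%, Lender B 236/367 = 64.3% → Lender B
LTV under 70%: MetroCredit 350/591 = 59.2%, Lender B 35/49 = 71.4% → Lender B
Overall: MetroCredit 413/737 = 56.0%, Lender B 505/1000 = 50.5% → MetroCredit
Lender B wins each loan-to-value group but MetroCredit wins overall — the comparison reverses. Lender B's loans skew toward LTV over 85%, which has a lower base rate.

No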